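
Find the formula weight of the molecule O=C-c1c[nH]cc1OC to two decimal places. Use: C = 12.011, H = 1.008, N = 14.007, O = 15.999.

Molecular formula: C6H7NO2.
M = 6×12.011 + 7×1.008 + 1×14.007 + 2×15.999 = 125.13 g/mol.

125.13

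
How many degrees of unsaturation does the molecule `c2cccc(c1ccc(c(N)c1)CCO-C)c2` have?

Molecular formula from the SMILES: C15H17NO.
DoU = (2C + 2 + N − H − X)/2 = (2·15 + 2 + 1 − 17 − 0)/2 = 16/2 = 8.
(Structurally: 2 ring(s) + 6 π bond(s) = 8.)

8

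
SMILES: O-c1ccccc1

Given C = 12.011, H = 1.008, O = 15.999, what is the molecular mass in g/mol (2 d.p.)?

94.11

Molecular formula: C6H6O.
M = 6×12.011 + 6×1.008 + 1×15.999 = 94.11 g/mol.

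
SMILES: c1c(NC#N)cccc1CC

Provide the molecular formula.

Heavy atoms from the SMILES: 9 C, 2 N.
Implicit hydrogens by atom environment:
  4 × C (aromatic): 1 H each → 4
  2 × C (aromatic): no H
  1 × C: 3 H
  1 × C: 2 H
  1 × C: no H
  1 × N: 1 H
  1 × N: no H
  Total hydrogens = 10.
Molecular formula: C9H10N2

C9H10N2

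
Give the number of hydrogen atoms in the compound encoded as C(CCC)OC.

12

Hydrogens are implicit in SMILES; fill each atom to its normal valence:
  3 × C: 2 H each → 6
  2 × C: 3 H each → 6
  1 × O: no H
  Total hydrogens = 12.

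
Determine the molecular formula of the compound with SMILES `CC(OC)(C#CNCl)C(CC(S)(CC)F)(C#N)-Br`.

Heavy atoms from the SMILES: 1 Br, 11 C, 1 Cl, 1 F, 2 N, 1 O, 1 S.
Implicit hydrogens by atom environment:
  6 × C: no H
  3 × C: 3 H each → 9
  2 × C: 2 H each → 4
  1 × Br: no H
  1 × Cl: no H
  1 × F: no H
  1 × N: 1 H
  1 × N: no H
  1 × O: no H
  1 × S: 1 H
  Total hydrogens = 15.
Molecular formula: C11H15BrClFN2OS

C11H15BrClFN2OS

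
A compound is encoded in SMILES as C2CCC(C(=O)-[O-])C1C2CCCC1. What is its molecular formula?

Heavy atoms from the SMILES: 11 C, 2 O.
Implicit hydrogens by atom environment:
  7 × C: 2 H each → 14
  3 × C: 1 H each → 3
  1 × C: no H
  1 × O: no H
  1 × O (charge -1): no H
  Total hydrogens = 17.
Net charge -1.
Molecular formula: C11H17O2-

C11H17O2-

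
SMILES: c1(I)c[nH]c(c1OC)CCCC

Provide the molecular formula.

Heavy atoms from the SMILES: 9 C, 1 I, 1 N, 1 O.
Implicit hydrogens by atom environment:
  3 × C: 2 H each → 6
  3 × C (aromatic): no H
  2 × C: 3 H each → 6
  1 × C (aromatic): 1 H
  1 × I: no H
  1 × N (aromatic): 1 H
  1 × O: no H
  Total hydrogens = 14.
Molecular formula: C9H14INO

C9H14INO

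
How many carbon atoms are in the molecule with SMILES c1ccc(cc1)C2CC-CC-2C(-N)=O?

12

The symbol for carbon appears 12 times in the SMILES. Lowercase c denotes aromatic carbon and counts toward C.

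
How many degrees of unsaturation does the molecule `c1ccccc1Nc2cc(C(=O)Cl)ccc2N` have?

Molecular formula from the SMILES: C13H11ClN2O.
DoU = (2C + 2 + N − H − X)/2 = (2·13 + 2 + 2 − 11 − 1)/2 = 18/2 = 9.
(Structurally: 2 ring(s) + 7 π bond(s) = 9.)

9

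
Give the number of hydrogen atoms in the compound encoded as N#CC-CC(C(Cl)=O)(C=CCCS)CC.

Hydrogens are implicit in SMILES; fill each atom to its normal valence:
  5 × C: 2 H each → 10
  3 × C: no H
  2 × C: 1 H each → 2
  1 × C: 3 H
  1 × Cl: no H
  1 × N: no H
  1 × O: no H
  1 × S: 1 H
  Total hydrogens = 16.

16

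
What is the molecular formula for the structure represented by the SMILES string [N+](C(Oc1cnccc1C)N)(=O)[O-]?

C7H9N3O3

Heavy atoms from the SMILES: 7 C, 3 N, 3 O.
Implicit hydrogens by atom environment:
  3 × C (aromatic): 1 H each → 3
  2 × C (aromatic): no H
  2 × O: no H
  1 × C: 3 H
  1 × C: 1 H
  1 × N: 2 H
  1 × N (aromatic): no H
  1 × N (charge +1): no H
  1 × O (charge -1): no H
  Total hydrogens = 9.
Molecular formula: C7H9N3O3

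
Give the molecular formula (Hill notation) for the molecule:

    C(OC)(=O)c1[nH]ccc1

Heavy atoms from the SMILES: 6 C, 1 N, 2 O.
Implicit hydrogens by atom environment:
  3 × C (aromatic): 1 H each → 3
  2 × O: no H
  1 × C: 3 H
  1 × C (aromatic): no H
  1 × C: no H
  1 × N (aromatic): 1 H
  Total hydrogens = 7.
Molecular formula: C6H7NO2

C6H7NO2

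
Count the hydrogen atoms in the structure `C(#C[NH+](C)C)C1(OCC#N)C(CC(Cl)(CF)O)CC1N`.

20

Hydrogens are implicit in SMILES; fill each atom to its normal valence:
  5 × C: no H
  4 × C: 2 H each → 8
  2 × C: 3 H each → 6
  2 × C: 1 H each → 2
  1 × Cl: no H
  1 × F: no H
  1 × N: 2 H
  1 × N (charge +1): 1 H
  1 × N: no H
  1 × O: 1 H
  1 × O: no H
  Total hydrogens = 20.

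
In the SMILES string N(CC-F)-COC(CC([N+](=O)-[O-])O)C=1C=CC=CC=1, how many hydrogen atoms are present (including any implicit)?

17

Hydrogens are implicit in SMILES; fill each atom to its normal valence:
  5 × C (aromatic): 1 H each → 5
  4 × C: 2 H each → 8
  2 × C: 1 H each → 2
  2 × O: no H
  1 × C (aromatic): no H
  1 × F: no H
  1 × N: 1 H
  1 × N (charge +1): no H
  1 × O: 1 H
  1 × O (charge -1): no H
  Total hydrogens = 17.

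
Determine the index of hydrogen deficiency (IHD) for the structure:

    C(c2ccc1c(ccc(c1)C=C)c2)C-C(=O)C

9

Molecular formula from the SMILES: C16H16O.
DoU = (2C + 2 + N − H − X)/2 = (2·16 + 2 + 0 − 16 − 0)/2 = 18/2 = 9.
(Structurally: 2 ring(s) + 7 π bond(s) = 9.)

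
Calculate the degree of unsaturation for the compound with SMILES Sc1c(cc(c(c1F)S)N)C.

4

Molecular formula from the SMILES: C7H8FNS2.
DoU = (2C + 2 + N − H − X)/2 = (2·7 + 2 + 1 − 8 − 1)/2 = 8/2 = 4.
(Structurally: 1 ring(s) + 3 π bond(s) = 4.)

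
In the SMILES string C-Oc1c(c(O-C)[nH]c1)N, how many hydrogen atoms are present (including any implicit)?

Hydrogens are implicit in SMILES; fill each atom to its normal valence:
  3 × C (aromatic): no H
  2 × C: 3 H each → 6
  2 × O: no H
  1 × C (aromatic): 1 H
  1 × N: 2 H
  1 × N (aromatic): 1 H
  Total hydrogens = 10.

10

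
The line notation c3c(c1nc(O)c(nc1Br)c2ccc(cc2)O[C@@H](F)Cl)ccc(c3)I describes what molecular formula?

C17H10BrClFIN2O2

Heavy atoms from the SMILES: 1 Br, 17 C, 1 Cl, 1 F, 1 I, 2 N, 2 O.
Implicit hydrogens by atom environment:
  8 × C (aromatic): 1 H each → 8
  8 × C (aromatic): no H
  2 × N (aromatic): no H
  1 × Br: no H
  1 × C: 1 H
  1 × Cl: no H
  1 × F: no H
  1 × I: no H
  1 × O: 1 H
  1 × O: no H
  Total hydrogens = 10.
Molecular formula: C17H10BrClFIN2O2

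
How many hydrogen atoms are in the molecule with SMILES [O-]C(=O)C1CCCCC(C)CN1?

16

Hydrogens are implicit in SMILES; fill each atom to its normal valence:
  5 × C: 2 H each → 10
  2 × C: 1 H each → 2
  1 × C: 3 H
  1 × C: no H
  1 × N: 1 H
  1 × O: no H
  1 × O (charge -1): no H
  Total hydrogens = 16.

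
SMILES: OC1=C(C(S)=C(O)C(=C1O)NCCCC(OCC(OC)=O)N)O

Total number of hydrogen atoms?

20

Hydrogens are implicit in SMILES; fill each atom to its normal valence:
  6 × C (aromatic): no H
  4 × C: 2 H each → 8
  4 × O: 1 H each → 4
  3 × O: no H
  1 × C: 3 H
  1 × C: 1 H
  1 × C: no H
  1 × N: 2 H
  1 × N: 1 H
  1 × S: 1 H
  Total hydrogens = 20.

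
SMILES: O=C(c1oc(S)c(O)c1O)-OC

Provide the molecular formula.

Heavy atoms from the SMILES: 6 C, 5 O, 1 S.
Implicit hydrogens by atom environment:
  4 × C (aromatic): no H
  2 × O: 1 H each → 2
  2 × O: no H
  1 × C: 3 H
  1 × C: no H
  1 × O (aromatic): no H
  1 × S: 1 H
  Total hydrogens = 6.
Molecular formula: C6H6O5S

C6H6O5S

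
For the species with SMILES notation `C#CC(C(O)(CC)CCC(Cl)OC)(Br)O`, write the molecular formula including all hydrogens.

C10H16BrClO3

Heavy atoms from the SMILES: 1 Br, 10 C, 1 Cl, 3 O.
Implicit hydrogens by atom environment:
  3 × C: 2 H each → 6
  3 × C: no H
  2 × C: 3 H each → 6
  2 × C: 1 H each → 2
  2 × O: 1 H each → 2
  1 × Br: no H
  1 × Cl: no H
  1 × O: no H
  Total hydrogens = 16.
Molecular formula: C10H16BrClO3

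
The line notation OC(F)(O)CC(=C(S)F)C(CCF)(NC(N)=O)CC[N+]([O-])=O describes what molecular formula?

C10H16F3N3O5S

Heavy atoms from the SMILES: 10 C, 3 F, 3 N, 5 O, 1 S.
Implicit hydrogens by atom environment:
  5 × C: 2 H each → 10
  5 × C: no H
  3 × F: no H
  2 × O: 1 H each → 2
  2 × O: no H
  1 × N: 2 H
  1 × N: 1 H
  1 × N (charge +1): no H
  1 × O (charge -1): no H
  1 × S: 1 H
  Total hydrogens = 16.
Molecular formula: C10H16F3N3O5S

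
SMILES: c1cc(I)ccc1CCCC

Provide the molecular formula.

C10H13I

Heavy atoms from the SMILES: 10 C, 1 I.
Implicit hydrogens by atom environment:
  4 × C (aromatic): 1 H each → 4
  3 × C: 2 H each → 6
  2 × C (aromatic): no H
  1 × C: 3 H
  1 × I: no H
  Total hydrogens = 13.
Molecular formula: C10H13I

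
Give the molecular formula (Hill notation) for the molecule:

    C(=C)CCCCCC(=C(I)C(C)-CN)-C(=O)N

C13H23IN2O

Heavy atoms from the SMILES: 13 C, 1 I, 2 N, 1 O.
Implicit hydrogens by atom environment:
  7 × C: 2 H each → 14
  3 × C: no H
  2 × C: 1 H each → 2
  2 × N: 2 H each → 4
  1 × C: 3 H
  1 × I: no H
  1 × O: no H
  Total hydrogens = 23.
Molecular formula: C13H23IN2O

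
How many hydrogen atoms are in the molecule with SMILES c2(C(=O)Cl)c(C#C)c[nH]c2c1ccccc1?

8

Hydrogens are implicit in SMILES; fill each atom to its normal valence:
  6 × C (aromatic): 1 H each → 6
  4 × C (aromatic): no H
  2 × C: no H
  1 × C: 1 H
  1 × Cl: no H
  1 × N (aromatic): 1 H
  1 × O: no H
  Total hydrogens = 8.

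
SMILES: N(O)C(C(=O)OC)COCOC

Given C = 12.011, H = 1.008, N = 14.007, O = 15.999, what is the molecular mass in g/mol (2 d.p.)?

179.17

Molecular formula: C6H13NO5.
M = 6×12.011 + 13×1.008 + 1×14.007 + 5×15.999 = 179.17 g/mol.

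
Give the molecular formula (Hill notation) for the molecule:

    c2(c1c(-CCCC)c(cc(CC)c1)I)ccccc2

C18H21I

Heavy atoms from the SMILES: 18 C, 1 I.
Implicit hydrogens by atom environment:
  7 × C (aromatic): 1 H each → 7
  5 × C (aromatic): no H
  4 × C: 2 H each → 8
  2 × C: 3 H each → 6
  1 × I: no H
  Total hydrogens = 21.
Molecular formula: C18H21I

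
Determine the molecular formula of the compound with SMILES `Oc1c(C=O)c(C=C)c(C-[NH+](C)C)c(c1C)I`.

C13H17INO2+

Heavy atoms from the SMILES: 13 C, 1 I, 1 N, 2 O.
Implicit hydrogens by atom environment:
  6 × C (aromatic): no H
  3 × C: 3 H each → 9
  2 × C: 2 H each → 4
  2 × C: 1 H each → 2
  1 × I: no H
  1 × N (charge +1): 1 H
  1 × O: 1 H
  1 × O: no H
  Total hydrogens = 17.
Net charge +1.
Molecular formula: C13H17INO2+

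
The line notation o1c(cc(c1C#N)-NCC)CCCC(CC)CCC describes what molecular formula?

Heavy atoms from the SMILES: 16 C, 2 N, 1 O.
Implicit hydrogens by atom environment:
  7 × C: 2 H each → 14
  3 × C: 3 H each → 9
  3 × C (aromatic): no H
  1 × C (aromatic): 1 H
  1 × C: 1 H
  1 × C: no H
  1 × N: 1 H
  1 × N: no H
  1 × O (aromatic): no H
  Total hydrogens = 26.
Molecular formula: C16H26N2O

C16H26N2O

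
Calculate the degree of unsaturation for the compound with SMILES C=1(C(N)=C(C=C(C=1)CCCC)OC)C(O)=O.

Molecular formula from the SMILES: C12H17NO3.
DoU = (2C + 2 + N − H − X)/2 = (2·12 + 2 + 1 − 17 − 0)/2 = 10/2 = 5.
(Structurally: 1 ring(s) + 4 π bond(s) = 5.)

5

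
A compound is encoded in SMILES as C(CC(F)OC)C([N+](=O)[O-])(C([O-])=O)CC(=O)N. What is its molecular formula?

Heavy atoms from the SMILES: 8 C, 1 F, 2 N, 6 O.
Implicit hydrogens by atom environment:
  4 × O: no H
  3 × C: 2 H each → 6
  3 × C: no H
  2 × O (charge -1): no H
  1 × C: 3 H
  1 × C: 1 H
  1 × F: no H
  1 × N: 2 H
  1 × N (charge +1): no H
  Total hydrogens = 12.
Net charge -1.
Molecular formula: C8H12FN2O6-

C8H12FN2O6-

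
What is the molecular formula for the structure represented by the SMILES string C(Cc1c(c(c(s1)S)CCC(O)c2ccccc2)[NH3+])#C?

C16H18NOS2+

Heavy atoms from the SMILES: 16 C, 1 N, 1 O, 2 S.
Implicit hydrogens by atom environment:
  5 × C (aromatic): 1 H each → 5
  5 × C (aromatic): no H
  3 × C: 2 H each → 6
  2 × C: 1 H each → 2
  1 × C: no H
  1 × N (charge +1): 3 H
  1 × O: 1 H
  1 × S: 1 H
  1 × S (aromatic): no H
  Total hydrogens = 18.
Net charge +1.
Molecular formula: C16H18NOS2+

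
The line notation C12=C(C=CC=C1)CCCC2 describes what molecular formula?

C10H12

Heavy atoms from the SMILES: 10 C.
Implicit hydrogens by atom environment:
  4 × C: 2 H each → 8
  4 × C (aromatic): 1 H each → 4
  2 × C (aromatic): no H
  Total hydrogens = 12.
Molecular formula: C10H12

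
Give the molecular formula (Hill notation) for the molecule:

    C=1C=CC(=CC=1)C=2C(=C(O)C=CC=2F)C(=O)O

C13H9FO3

Heavy atoms from the SMILES: 13 C, 1 F, 3 O.
Implicit hydrogens by atom environment:
  7 × C (aromatic): 1 H each → 7
  5 × C (aromatic): no H
  2 × O: 1 H each → 2
  1 × C: no H
  1 × F: no H
  1 × O: no H
  Total hydrogens = 9.
Molecular formula: C13H9FO3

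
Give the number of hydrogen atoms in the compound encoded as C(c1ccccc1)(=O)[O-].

Hydrogens are implicit in SMILES; fill each atom to its normal valence:
  5 × C (aromatic): 1 H each → 5
  1 × C (aromatic): no H
  1 × C: no H
  1 × O: no H
  1 × O (charge -1): no H
  Total hydrogens = 5.

5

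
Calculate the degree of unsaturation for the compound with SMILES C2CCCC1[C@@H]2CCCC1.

Molecular formula from the SMILES: C10H18.
DoU = (2C + 2 + N − H − X)/2 = (2·10 + 2 + 0 − 18 − 0)/2 = 4/2 = 2.
(Structurally: 2 ring(s) + 0 π bond(s) = 2.)

2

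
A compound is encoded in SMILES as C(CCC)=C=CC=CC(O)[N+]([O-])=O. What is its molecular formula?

C9H13NO3

Heavy atoms from the SMILES: 9 C, 1 N, 3 O.
Implicit hydrogens by atom environment:
  5 × C: 1 H each → 5
  2 × C: 2 H each → 4
  1 × C: 3 H
  1 × C: no H
  1 × N (charge +1): no H
  1 × O: 1 H
  1 × O: no H
  1 × O (charge -1): no H
  Total hydrogens = 13.
Molecular formula: C9H13NO3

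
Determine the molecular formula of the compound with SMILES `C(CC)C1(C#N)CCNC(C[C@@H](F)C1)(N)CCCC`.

C15H28FN3

Heavy atoms from the SMILES: 15 C, 1 F, 3 N.
Implicit hydrogens by atom environment:
  9 × C: 2 H each → 18
  3 × C: no H
  2 × C: 3 H each → 6
  1 × C: 1 H
  1 × F: no H
  1 × N: 2 H
  1 × N: 1 H
  1 × N: no H
  Total hydrogens = 28.
Molecular formula: C15H28FN3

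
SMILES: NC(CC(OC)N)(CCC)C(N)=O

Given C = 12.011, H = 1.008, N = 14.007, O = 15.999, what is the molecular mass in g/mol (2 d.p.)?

189.26

Molecular formula: C8H19N3O2.
M = 8×12.011 + 19×1.008 + 3×14.007 + 2×15.999 = 189.26 g/mol.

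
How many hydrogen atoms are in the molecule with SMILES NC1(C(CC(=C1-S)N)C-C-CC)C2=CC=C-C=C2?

Hydrogens are implicit in SMILES; fill each atom to its normal valence:
  5 × C (aromatic): 1 H each → 5
  4 × C: 2 H each → 8
  3 × C: no H
  2 × N: 2 H each → 4
  1 × C: 3 H
  1 × C: 1 H
  1 × C (aromatic): no H
  1 × S: 1 H
  Total hydrogens = 22.

22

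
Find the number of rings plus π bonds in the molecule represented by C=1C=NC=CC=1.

Molecular formula from the SMILES: C5H5N.
DoU = (2C + 2 + N − H − X)/2 = (2·5 + 2 + 1 − 5 − 0)/2 = 8/2 = 4.
(Structurally: 1 ring(s) + 3 π bond(s) = 4.)

4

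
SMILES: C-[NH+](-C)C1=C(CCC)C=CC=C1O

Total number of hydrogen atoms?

18

Hydrogens are implicit in SMILES; fill each atom to its normal valence:
  3 × C: 3 H each → 9
  3 × C (aromatic): 1 H each → 3
  3 × C (aromatic): no H
  2 × C: 2 H each → 4
  1 × N (charge +1): 1 H
  1 × O: 1 H
  Total hydrogens = 18.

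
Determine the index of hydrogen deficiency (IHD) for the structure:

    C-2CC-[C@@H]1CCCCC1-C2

2

Molecular formula from the SMILES: C10H18.
DoU = (2C + 2 + N − H − X)/2 = (2·10 + 2 + 0 − 18 − 0)/2 = 4/2 = 2.
(Structurally: 2 ring(s) + 0 π bond(s) = 2.)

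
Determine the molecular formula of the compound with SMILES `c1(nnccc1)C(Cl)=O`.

Heavy atoms from the SMILES: 5 C, 1 Cl, 2 N, 1 O.
Implicit hydrogens by atom environment:
  3 × C (aromatic): 1 H each → 3
  2 × N (aromatic): no H
  1 × C (aromatic): no H
  1 × C: no H
  1 × Cl: no H
  1 × O: no H
  Total hydrogens = 3.
Molecular formula: C5H3ClN2O

C5H3ClN2O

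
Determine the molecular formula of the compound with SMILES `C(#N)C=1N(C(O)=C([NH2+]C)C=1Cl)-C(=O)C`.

C8H9ClN3O2+

Heavy atoms from the SMILES: 8 C, 1 Cl, 3 N, 2 O.
Implicit hydrogens by atom environment:
  4 × C (aromatic): no H
  2 × C: 3 H each → 6
  2 × C: no H
  1 × Cl: no H
  1 × N (charge +1): 2 H
  1 × N (aromatic): no H
  1 × N: no H
  1 × O: 1 H
  1 × O: no H
  Total hydrogens = 9.
Net charge +1.
Molecular formula: C8H9ClN3O2+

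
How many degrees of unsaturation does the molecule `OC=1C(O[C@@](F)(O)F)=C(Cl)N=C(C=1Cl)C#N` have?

6

Molecular formula from the SMILES: C7H2Cl2F2N2O3.
DoU = (2C + 2 + N − H − X)/2 = (2·7 + 2 + 2 − 2 − 4)/2 = 12/2 = 6.
(Structurally: 1 ring(s) + 5 π bond(s) = 6.)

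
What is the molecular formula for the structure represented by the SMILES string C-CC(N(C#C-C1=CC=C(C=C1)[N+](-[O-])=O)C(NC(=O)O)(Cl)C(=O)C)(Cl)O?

Heavy atoms from the SMILES: 15 C, 2 Cl, 3 N, 6 O.
Implicit hydrogens by atom environment:
  6 × C: no H
  4 × C (aromatic): 1 H each → 4
  3 × O: no H
  2 × C: 3 H each → 6
  2 × C (aromatic): no H
  2 × Cl: no H
  2 × O: 1 H each → 2
  1 × C: 2 H
  1 × N: 1 H
  1 × N: no H
  1 × N (charge +1): no H
  1 × O (charge -1): no H
  Total hydrogens = 15.
Molecular formula: C15H15Cl2N3O6

C15H15Cl2N3O6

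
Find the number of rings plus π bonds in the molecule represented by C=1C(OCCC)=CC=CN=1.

4

Molecular formula from the SMILES: C8H11NO.
DoU = (2C + 2 + N − H − X)/2 = (2·8 + 2 + 1 − 11 − 0)/2 = 8/2 = 4.
(Structurally: 1 ring(s) + 3 π bond(s) = 4.)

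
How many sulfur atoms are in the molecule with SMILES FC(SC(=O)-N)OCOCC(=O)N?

The symbol for sulfur appears 1 time in the SMILES.

1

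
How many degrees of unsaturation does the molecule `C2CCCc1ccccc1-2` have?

Molecular formula from the SMILES: C10H12.
DoU = (2C + 2 + N − H − X)/2 = (2·10 + 2 + 0 − 12 − 0)/2 = 10/2 = 5.
(Structurally: 2 ring(s) + 3 π bond(s) = 5.)

5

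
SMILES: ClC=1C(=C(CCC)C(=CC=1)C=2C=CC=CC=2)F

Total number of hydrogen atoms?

14

Hydrogens are implicit in SMILES; fill each atom to its normal valence:
  7 × C (aromatic): 1 H each → 7
  5 × C (aromatic): no H
  2 × C: 2 H each → 4
  1 × C: 3 H
  1 × Cl: no H
  1 × F: no H
  Total hydrogens = 14.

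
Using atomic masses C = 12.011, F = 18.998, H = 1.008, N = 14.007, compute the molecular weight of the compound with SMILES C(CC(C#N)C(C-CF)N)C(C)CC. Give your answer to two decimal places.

Molecular formula: C11H21FN2.
M = 11×12.011 + 1×18.998 + 21×1.008 + 2×14.007 = 200.30 g/mol.

200.30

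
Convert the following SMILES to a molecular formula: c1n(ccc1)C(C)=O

Heavy atoms from the SMILES: 6 C, 1 N, 1 O.
Implicit hydrogens by atom environment:
  4 × C (aromatic): 1 H each → 4
  1 × C: 3 H
  1 × C: no H
  1 × N (aromatic): no H
  1 × O: no H
  Total hydrogens = 7.
Molecular formula: C6H7NO

C6H7NO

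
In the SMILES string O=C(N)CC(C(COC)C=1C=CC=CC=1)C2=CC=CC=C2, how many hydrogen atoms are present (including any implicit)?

Hydrogens are implicit in SMILES; fill each atom to its normal valence:
  10 × C (aromatic): 1 H each → 10
  2 × C: 2 H each → 4
  2 × C: 1 H each → 2
  2 × C (aromatic): no H
  2 × O: no H
  1 × C: 3 H
  1 × C: no H
  1 × N: 2 H
  Total hydrogens = 21.

21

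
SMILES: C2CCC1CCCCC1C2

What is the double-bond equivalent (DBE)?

2

Molecular formula from the SMILES: C10H18.
DoU = (2C + 2 + N − H − X)/2 = (2·10 + 2 + 0 − 18 − 0)/2 = 4/2 = 2.
(Structurally: 2 ring(s) + 0 π bond(s) = 2.)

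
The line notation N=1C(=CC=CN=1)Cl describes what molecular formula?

Heavy atoms from the SMILES: 4 C, 1 Cl, 2 N.
Implicit hydrogens by atom environment:
  3 × C (aromatic): 1 H each → 3
  2 × N (aromatic): no H
  1 × C (aromatic): no H
  1 × Cl: no H
  Total hydrogens = 3.
Molecular formula: C4H3ClN2

C4H3ClN2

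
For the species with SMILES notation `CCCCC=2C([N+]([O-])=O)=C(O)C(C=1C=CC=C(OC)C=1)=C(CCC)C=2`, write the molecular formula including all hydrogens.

Heavy atoms from the SMILES: 20 C, 1 N, 4 O.
Implicit hydrogens by atom environment:
  7 × C (aromatic): no H
  5 × C: 2 H each → 10
  5 × C (aromatic): 1 H each → 5
  3 × C: 3 H each → 9
  2 × O: no H
  1 × N (charge +1): no H
  1 × O: 1 H
  1 × O (charge -1): no H
  Total hydrogens = 25.
Molecular formula: C20H25NO4

C20H25NO4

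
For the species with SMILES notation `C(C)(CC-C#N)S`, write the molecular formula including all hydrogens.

Heavy atoms from the SMILES: 5 C, 1 N, 1 S.
Implicit hydrogens by atom environment:
  2 × C: 2 H each → 4
  1 × C: 3 H
  1 × C: 1 H
  1 × C: no H
  1 × N: no H
  1 × S: 1 H
  Total hydrogens = 9.
Molecular formula: C5H9NS

C5H9NS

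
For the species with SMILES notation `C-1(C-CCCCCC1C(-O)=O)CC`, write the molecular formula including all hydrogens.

C11H20O2

Heavy atoms from the SMILES: 11 C, 2 O.
Implicit hydrogens by atom environment:
  7 × C: 2 H each → 14
  2 × C: 1 H each → 2
  1 × C: 3 H
  1 × C: no H
  1 × O: 1 H
  1 × O: no H
  Total hydrogens = 20.
Molecular formula: C11H20O2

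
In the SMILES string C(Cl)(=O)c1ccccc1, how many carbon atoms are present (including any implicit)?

7

The symbol for carbon appears 7 times in the SMILES. Lowercase c denotes aromatic carbon and counts toward C.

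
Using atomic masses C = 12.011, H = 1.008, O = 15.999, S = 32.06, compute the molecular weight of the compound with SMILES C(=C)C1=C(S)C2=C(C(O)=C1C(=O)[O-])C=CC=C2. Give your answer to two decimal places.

Molecular formula: C13H9O3S-.
M = 13×12.011 + 9×1.008 + 3×15.999 + 1×32.06 = 245.27 g/mol.

245.27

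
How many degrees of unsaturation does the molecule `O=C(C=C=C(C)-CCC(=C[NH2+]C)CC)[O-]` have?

Molecular formula from the SMILES: C12H19NO2.
DoU = (2C + 2 + N − H − X)/2 = (2·12 + 2 + 1 − 19 − 0)/2 = 8/2 = 4.
(Structurally: 0 ring(s) + 4 π bond(s) = 4.)

4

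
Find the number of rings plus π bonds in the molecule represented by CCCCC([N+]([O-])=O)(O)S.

1

Molecular formula from the SMILES: C5H11NO3S.
DoU = (2C + 2 + N − H − X)/2 = (2·5 + 2 + 1 − 11 − 0)/2 = 2/2 = 1.
(Structurally: 0 ring(s) + 1 π bond(s) = 1.)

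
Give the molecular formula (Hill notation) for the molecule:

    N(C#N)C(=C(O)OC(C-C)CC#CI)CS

Heavy atoms from the SMILES: 10 C, 1 I, 2 N, 2 O, 1 S.
Implicit hydrogens by atom environment:
  5 × C: no H
  3 × C: 2 H each → 6
  1 × C: 3 H
  1 × C: 1 H
  1 × I: no H
  1 × N: 1 H
  1 × N: no H
  1 × O: 1 H
  1 × O: no H
  1 × S: 1 H
  Total hydrogens = 13.
Molecular formula: C10H13IN2O2S

C10H13IN2O2S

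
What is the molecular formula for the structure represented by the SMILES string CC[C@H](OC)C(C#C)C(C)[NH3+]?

C9H18NO+

Heavy atoms from the SMILES: 9 C, 1 N, 1 O.
Implicit hydrogens by atom environment:
  4 × C: 1 H each → 4
  3 × C: 3 H each → 9
  1 × C: 2 H
  1 × C: no H
  1 × N (charge +1): 3 H
  1 × O: no H
  Total hydrogens = 18.
Net charge +1.
Molecular formula: C9H18NO+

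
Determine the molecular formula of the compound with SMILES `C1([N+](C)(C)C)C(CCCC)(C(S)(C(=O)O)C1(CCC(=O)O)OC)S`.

Heavy atoms from the SMILES: 16 C, 1 N, 5 O, 2 S.
Implicit hydrogens by atom environment:
  5 × C: 3 H each → 15
  5 × C: 2 H each → 10
  5 × C: no H
  3 × O: no H
  2 × O: 1 H each → 2
  2 × S: 1 H each → 2
  1 × C: 1 H
  1 × N (charge +1): no H
  Total hydrogens = 30.
Net charge +1.
Molecular formula: C16H30NO5S2+

C16H30NO5S2+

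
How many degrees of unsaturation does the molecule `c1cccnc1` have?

Molecular formula from the SMILES: C5H5N.
DoU = (2C + 2 + N − H − X)/2 = (2·5 + 2 + 1 − 5 − 0)/2 = 8/2 = 4.
(Structurally: 1 ring(s) + 3 π bond(s) = 4.)

4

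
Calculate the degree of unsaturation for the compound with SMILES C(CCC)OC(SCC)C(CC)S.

0

Molecular formula from the SMILES: C10H22OS2.
DoU = (2C + 2 + N − H − X)/2 = (2·10 + 2 + 0 − 22 − 0)/2 = 0/2 = 0.
(Structurally: 0 ring(s) + 0 π bond(s) = 0.)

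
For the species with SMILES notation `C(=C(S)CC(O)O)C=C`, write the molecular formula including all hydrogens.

C6H10O2S

Heavy atoms from the SMILES: 6 C, 2 O, 1 S.
Implicit hydrogens by atom environment:
  3 × C: 1 H each → 3
  2 × C: 2 H each → 4
  2 × O: 1 H each → 2
  1 × C: no H
  1 × S: 1 H
  Total hydrogens = 10.
Molecular formula: C6H10O2S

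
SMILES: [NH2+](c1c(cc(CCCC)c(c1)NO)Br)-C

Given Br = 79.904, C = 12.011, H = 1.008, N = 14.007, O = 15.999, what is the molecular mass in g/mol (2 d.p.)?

Molecular formula: C11H18BrN2O+.
M = 1×79.904 + 11×12.011 + 18×1.008 + 2×14.007 + 1×15.999 = 274.18 g/mol.

274.18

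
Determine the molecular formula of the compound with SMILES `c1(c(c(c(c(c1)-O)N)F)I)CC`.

Heavy atoms from the SMILES: 8 C, 1 F, 1 I, 1 N, 1 O.
Implicit hydrogens by atom environment:
  5 × C (aromatic): no H
  1 × C: 3 H
  1 × C: 2 H
  1 × C (aromatic): 1 H
  1 × F: no H
  1 × I: no H
  1 × N: 2 H
  1 × O: 1 H
  Total hydrogens = 9.
Molecular formula: C8H9FINO

C8H9FINO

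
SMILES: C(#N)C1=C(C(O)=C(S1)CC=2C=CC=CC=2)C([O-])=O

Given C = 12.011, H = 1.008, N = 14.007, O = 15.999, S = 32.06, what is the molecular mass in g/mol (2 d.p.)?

Molecular formula: C13H8NO3S-.
M = 13×12.011 + 8×1.008 + 1×14.007 + 3×15.999 + 1×32.06 = 258.27 g/mol.

258.27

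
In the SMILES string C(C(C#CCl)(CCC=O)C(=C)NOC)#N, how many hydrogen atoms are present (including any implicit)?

Hydrogens are implicit in SMILES; fill each atom to its normal valence:
  5 × C: no H
  3 × C: 2 H each → 6
  2 × O: no H
  1 × C: 3 H
  1 × C: 1 H
  1 × Cl: no H
  1 × N: 1 H
  1 × N: no H
  Total hydrogens = 11.

11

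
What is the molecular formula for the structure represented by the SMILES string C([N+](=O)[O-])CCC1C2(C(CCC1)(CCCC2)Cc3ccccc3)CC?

Heavy atoms from the SMILES: 22 C, 1 N, 2 O.
Implicit hydrogens by atom environment:
  12 × C: 2 H each → 24
  5 × C (aromatic): 1 H each → 5
  2 × C: no H
  1 × C: 3 H
  1 × C: 1 H
  1 × C (aromatic): no H
  1 × N (charge +1): no H
  1 × O: no H
  1 × O (charge -1): no H
  Total hydrogens = 33.
Molecular formula: C22H33NO2

C22H33NO2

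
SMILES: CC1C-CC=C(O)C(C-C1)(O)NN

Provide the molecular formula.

Heavy atoms from the SMILES: 9 C, 2 N, 2 O.
Implicit hydrogens by atom environment:
  4 × C: 2 H each → 8
  2 × C: 1 H each → 2
  2 × C: no H
  2 × O: 1 H each → 2
  1 × C: 3 H
  1 × N: 2 H
  1 × N: 1 H
  Total hydrogens = 18.
Molecular formula: C9H18N2O2

C9H18N2O2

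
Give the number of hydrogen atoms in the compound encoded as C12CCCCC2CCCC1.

18

Hydrogens are implicit in SMILES; fill each atom to its normal valence:
  8 × C: 2 H each → 16
  2 × C: 1 H each → 2
  Total hydrogens = 18.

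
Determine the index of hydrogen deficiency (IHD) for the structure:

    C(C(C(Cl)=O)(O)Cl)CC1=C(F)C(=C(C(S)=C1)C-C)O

Molecular formula from the SMILES: C12H13Cl2FO3S.
DoU = (2C + 2 + N − H − X)/2 = (2·12 + 2 + 0 − 13 − 3)/2 = 10/2 = 5.
(Structurally: 1 ring(s) + 4 π bond(s) = 5.)

5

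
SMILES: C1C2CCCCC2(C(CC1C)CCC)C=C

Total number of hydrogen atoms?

Hydrogens are implicit in SMILES; fill each atom to its normal valence:
  9 × C: 2 H each → 18
  4 × C: 1 H each → 4
  2 × C: 3 H each → 6
  1 × C: no H
  Total hydrogens = 28.

28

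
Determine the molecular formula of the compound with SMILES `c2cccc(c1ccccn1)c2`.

C11H9N

Heavy atoms from the SMILES: 11 C, 1 N.
Implicit hydrogens by atom environment:
  9 × C (aromatic): 1 H each → 9
  2 × C (aromatic): no H
  1 × N (aromatic): no H
  Total hydrogens = 9.
Molecular formula: C11H9N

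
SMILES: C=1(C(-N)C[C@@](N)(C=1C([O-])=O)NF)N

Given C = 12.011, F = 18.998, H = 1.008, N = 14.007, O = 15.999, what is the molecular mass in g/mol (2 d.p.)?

189.17

Molecular formula: C6H10FN4O2-.
M = 6×12.011 + 1×18.998 + 10×1.008 + 4×14.007 + 2×15.999 = 189.17 g/mol.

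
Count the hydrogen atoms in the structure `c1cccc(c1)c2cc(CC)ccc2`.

14

Hydrogens are implicit in SMILES; fill each atom to its normal valence:
  9 × C (aromatic): 1 H each → 9
  3 × C (aromatic): no H
  1 × C: 3 H
  1 × C: 2 H
  Total hydrogens = 14.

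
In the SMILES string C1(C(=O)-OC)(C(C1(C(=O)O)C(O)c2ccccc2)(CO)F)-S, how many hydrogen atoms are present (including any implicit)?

Hydrogens are implicit in SMILES; fill each atom to its normal valence:
  5 × C (aromatic): 1 H each → 5
  5 × C: no H
  3 × O: 1 H each → 3
  3 × O: no H
  1 × C: 3 H
  1 × C: 2 H
  1 × C: 1 H
  1 × C (aromatic): no H
  1 × F: no H
  1 × S: 1 H
  Total hydrogens = 15.

15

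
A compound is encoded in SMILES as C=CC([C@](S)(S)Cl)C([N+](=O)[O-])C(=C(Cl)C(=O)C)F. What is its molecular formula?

Heavy atoms from the SMILES: 9 C, 2 Cl, 1 F, 1 N, 3 O, 2 S.
Implicit hydrogens by atom environment:
  4 × C: no H
  3 × C: 1 H each → 3
  2 × Cl: no H
  2 × O: no H
  2 × S: 1 H each → 2
  1 × C: 3 H
  1 × C: 2 H
  1 × F: no H
  1 × N (charge +1): no H
  1 × O (charge -1): no H
  Total hydrogens = 10.
Molecular formula: C9H10Cl2FNO3S2

C9H10Cl2FNO3S2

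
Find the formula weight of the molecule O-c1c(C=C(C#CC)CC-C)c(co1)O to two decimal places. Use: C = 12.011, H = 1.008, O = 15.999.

206.24

Molecular formula: C12H14O3.
M = 12×12.011 + 14×1.008 + 3×15.999 = 206.24 g/mol.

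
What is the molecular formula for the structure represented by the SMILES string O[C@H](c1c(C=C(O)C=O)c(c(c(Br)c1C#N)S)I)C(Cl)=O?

C12H6BrClINO4S

Heavy atoms from the SMILES: 1 Br, 12 C, 1 Cl, 1 I, 1 N, 4 O, 1 S.
Implicit hydrogens by atom environment:
  6 × C (aromatic): no H
  3 × C: 1 H each → 3
  3 × C: no H
  2 × O: 1 H each → 2
  2 × O: no H
  1 × Br: no H
  1 × Cl: no H
  1 × I: no H
  1 × N: no H
  1 × S: 1 H
  Total hydrogens = 6.
Molecular formula: C12H6BrClINO4S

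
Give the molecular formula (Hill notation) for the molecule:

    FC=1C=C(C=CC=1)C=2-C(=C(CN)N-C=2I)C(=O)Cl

Heavy atoms from the SMILES: 12 C, 1 Cl, 1 F, 1 I, 2 N, 1 O.
Implicit hydrogens by atom environment:
  6 × C (aromatic): no H
  4 × C (aromatic): 1 H each → 4
  1 × C: 2 H
  1 × C: no H
  1 × Cl: no H
  1 × F: no H
  1 × I: no H
  1 × N: 2 H
  1 × N (aromatic): 1 H
  1 × O: no H
  Total hydrogens = 9.
Molecular formula: C12H9ClFIN2O

C12H9ClFIN2O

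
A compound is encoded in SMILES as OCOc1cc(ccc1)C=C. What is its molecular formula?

C9H10O2

Heavy atoms from the SMILES: 9 C, 2 O.
Implicit hydrogens by atom environment:
  4 × C (aromatic): 1 H each → 4
  2 × C: 2 H each → 4
  2 × C (aromatic): no H
  1 × C: 1 H
  1 × O: 1 H
  1 × O: no H
  Total hydrogens = 10.
Molecular formula: C9H10O2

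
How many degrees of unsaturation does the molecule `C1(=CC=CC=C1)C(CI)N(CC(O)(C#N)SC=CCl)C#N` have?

9

Molecular formula from the SMILES: C14H13ClIN3OS.
DoU = (2C + 2 + N − H − X)/2 = (2·14 + 2 + 3 − 13 − 2)/2 = 18/2 = 9.
(Structurally: 1 ring(s) + 8 π bond(s) = 9.)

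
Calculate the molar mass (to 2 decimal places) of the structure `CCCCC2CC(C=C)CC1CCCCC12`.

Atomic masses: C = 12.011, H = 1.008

220.40

Molecular formula: C16H28.
M = 16×12.011 + 28×1.008 = 220.40 g/mol.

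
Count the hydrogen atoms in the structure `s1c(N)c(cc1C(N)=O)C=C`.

8

Hydrogens are implicit in SMILES; fill each atom to its normal valence:
  3 × C (aromatic): no H
  2 × N: 2 H each → 4
  1 × C: 2 H
  1 × C (aromatic): 1 H
  1 × C: 1 H
  1 × C: no H
  1 × O: no H
  1 × S (aromatic): no H
  Total hydrogens = 8.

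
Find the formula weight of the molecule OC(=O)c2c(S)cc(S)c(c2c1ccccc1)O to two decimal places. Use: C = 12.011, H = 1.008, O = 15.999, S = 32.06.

278.34

Molecular formula: C13H10O3S2.
M = 13×12.011 + 10×1.008 + 3×15.999 + 2×32.06 = 278.34 g/mol.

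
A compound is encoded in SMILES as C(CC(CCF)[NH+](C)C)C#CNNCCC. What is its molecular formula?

C12H25FN3+

Heavy atoms from the SMILES: 12 C, 1 F, 3 N.
Implicit hydrogens by atom environment:
  6 × C: 2 H each → 12
  3 × C: 3 H each → 9
  2 × C: no H
  2 × N: 1 H each → 2
  1 × C: 1 H
  1 × F: no H
  1 × N (charge +1): 1 H
  Total hydrogens = 25.
Net charge +1.
Molecular formula: C12H25FN3+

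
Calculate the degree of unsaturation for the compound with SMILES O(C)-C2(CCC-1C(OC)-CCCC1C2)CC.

Molecular formula from the SMILES: C14H26O2.
DoU = (2C + 2 + N − H − X)/2 = (2·14 + 2 + 0 − 26 − 0)/2 = 4/2 = 2.
(Structurally: 2 ring(s) + 0 π bond(s) = 2.)

2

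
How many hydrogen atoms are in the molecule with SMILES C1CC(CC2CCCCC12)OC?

20

Hydrogens are implicit in SMILES; fill each atom to its normal valence:
  7 × C: 2 H each → 14
  3 × C: 1 H each → 3
  1 × C: 3 H
  1 × O: no H
  Total hydrogens = 20.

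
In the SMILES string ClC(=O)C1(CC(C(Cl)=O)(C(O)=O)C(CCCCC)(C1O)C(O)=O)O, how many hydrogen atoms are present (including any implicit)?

Hydrogens are implicit in SMILES; fill each atom to its normal valence:
  7 × C: no H
  5 × C: 2 H each → 10
  4 × O: 1 H each → 4
  4 × O: no H
  2 × Cl: no H
  1 × C: 3 H
  1 × C: 1 H
  Total hydrogens = 18.

18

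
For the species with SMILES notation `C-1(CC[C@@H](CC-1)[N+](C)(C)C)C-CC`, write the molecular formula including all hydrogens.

Heavy atoms from the SMILES: 12 C, 1 N.
Implicit hydrogens by atom environment:
  6 × C: 2 H each → 12
  4 × C: 3 H each → 12
  2 × C: 1 H each → 2
  1 × N (charge +1): no H
  Total hydrogens = 26.
Net charge +1.
Molecular formula: C12H26N+

C12H26N+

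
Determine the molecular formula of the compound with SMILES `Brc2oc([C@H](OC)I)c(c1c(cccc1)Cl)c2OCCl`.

Heavy atoms from the SMILES: 1 Br, 13 C, 2 Cl, 1 I, 3 O.
Implicit hydrogens by atom environment:
  6 × C (aromatic): no H
  4 × C (aromatic): 1 H each → 4
  2 × Cl: no H
  2 × O: no H
  1 × Br: no H
  1 × C: 3 H
  1 × C: 2 H
  1 × C: 1 H
  1 × I: no H
  1 × O (aromatic): no H
  Total hydrogens = 10.
Molecular formula: C13H10BrCl2IO3

C13H10BrCl2IO3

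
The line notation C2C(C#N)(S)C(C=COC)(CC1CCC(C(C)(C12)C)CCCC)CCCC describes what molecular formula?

C24H41NOS

Heavy atoms from the SMILES: 24 C, 1 N, 1 O, 1 S.
Implicit hydrogens by atom environment:
  10 × C: 2 H each → 20
  5 × C: 3 H each → 15
  5 × C: 1 H each → 5
  4 × C: no H
  1 × N: no H
  1 × O: no H
  1 × S: 1 H
  Total hydrogens = 41.
Molecular formula: C24H41NOS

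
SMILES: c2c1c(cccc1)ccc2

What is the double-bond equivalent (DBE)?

7

Molecular formula from the SMILES: C10H8.
DoU = (2C + 2 + N − H − X)/2 = (2·10 + 2 + 0 − 8 − 0)/2 = 14/2 = 7.
(Structurally: 2 ring(s) + 5 π bond(s) = 7.)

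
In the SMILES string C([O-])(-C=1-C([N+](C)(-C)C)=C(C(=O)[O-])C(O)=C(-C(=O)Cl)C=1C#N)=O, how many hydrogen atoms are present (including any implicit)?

Hydrogens are implicit in SMILES; fill each atom to its normal valence:
  6 × C (aromatic): no H
  4 × C: no H
  3 × C: 3 H each → 9
  3 × O: no H
  2 × O (charge -1): no H
  1 × Cl: no H
  1 × N (charge +1): no H
  1 × N: no H
  1 × O: 1 H
  Total hydrogens = 10.

10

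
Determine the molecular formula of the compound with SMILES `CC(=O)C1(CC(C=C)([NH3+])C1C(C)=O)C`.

C11H18NO2+

Heavy atoms from the SMILES: 11 C, 1 N, 2 O.
Implicit hydrogens by atom environment:
  4 × C: no H
  3 × C: 3 H each → 9
  2 × C: 2 H each → 4
  2 × C: 1 H each → 2
  2 × O: no H
  1 × N (charge +1): 3 H
  Total hydrogens = 18.
Net charge +1.
Molecular formula: C11H18NO2+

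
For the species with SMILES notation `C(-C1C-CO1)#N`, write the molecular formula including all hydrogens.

Heavy atoms from the SMILES: 4 C, 1 N, 1 O.
Implicit hydrogens by atom environment:
  2 × C: 2 H each → 4
  1 × C: 1 H
  1 × C: no H
  1 × N: no H
  1 × O: no H
  Total hydrogens = 5.
Molecular formula: C4H5NO

C4H5NO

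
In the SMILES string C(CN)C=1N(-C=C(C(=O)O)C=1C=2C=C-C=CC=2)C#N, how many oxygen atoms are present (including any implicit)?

The symbol for oxygen appears 2 times in the SMILES.

2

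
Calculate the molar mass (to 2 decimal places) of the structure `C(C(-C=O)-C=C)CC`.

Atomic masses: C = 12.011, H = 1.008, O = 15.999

112.17

Molecular formula: C7H12O.
M = 7×12.011 + 12×1.008 + 1×15.999 = 112.17 g/mol.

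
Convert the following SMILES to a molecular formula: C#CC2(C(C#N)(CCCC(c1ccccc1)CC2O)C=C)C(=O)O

Heavy atoms from the SMILES: 20 C, 1 N, 3 O.
Implicit hydrogens by atom environment:
  5 × C: 2 H each → 10
  5 × C (aromatic): 1 H each → 5
  5 × C: no H
  4 × C: 1 H each → 4
  2 × O: 1 H each → 2
  1 × C (aromatic): no H
  1 × N: no H
  1 × O: no H
  Total hydrogens = 21.
Molecular formula: C20H21NO3

C20H21NO3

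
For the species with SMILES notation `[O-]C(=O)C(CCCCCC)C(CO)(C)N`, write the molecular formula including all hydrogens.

Heavy atoms from the SMILES: 11 C, 1 N, 3 O.
Implicit hydrogens by atom environment:
  6 × C: 2 H each → 12
  2 × C: 3 H each → 6
  2 × C: no H
  1 × C: 1 H
  1 × N: 2 H
  1 × O: 1 H
  1 × O: no H
  1 × O (charge -1): no H
  Total hydrogens = 22.
Net charge -1.
Molecular formula: C11H22NO3-

C11H22NO3-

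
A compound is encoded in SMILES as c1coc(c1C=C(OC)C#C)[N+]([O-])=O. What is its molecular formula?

C9H7NO4

Heavy atoms from the SMILES: 9 C, 1 N, 4 O.
Implicit hydrogens by atom environment:
  2 × C (aromatic): 1 H each → 2
  2 × C: 1 H each → 2
  2 × C (aromatic): no H
  2 × C: no H
  2 × O: no H
  1 × C: 3 H
  1 × N (charge +1): no H
  1 × O (aromatic): no H
  1 × O (charge -1): no H
  Total hydrogens = 7.
Molecular formula: C9H7NO4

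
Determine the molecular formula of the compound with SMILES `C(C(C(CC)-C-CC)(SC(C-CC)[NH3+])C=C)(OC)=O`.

C15H30NO2S+

Heavy atoms from the SMILES: 15 C, 1 N, 2 O, 1 S.
Implicit hydrogens by atom environment:
  6 × C: 2 H each → 12
  4 × C: 3 H each → 12
  3 × C: 1 H each → 3
  2 × C: no H
  2 × O: no H
  1 × N (charge +1): 3 H
  1 × S: no H
  Total hydrogens = 30.
Net charge +1.
Molecular formula: C15H30NO2S+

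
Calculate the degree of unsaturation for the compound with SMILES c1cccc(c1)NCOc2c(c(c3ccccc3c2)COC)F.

Molecular formula from the SMILES: C19H18FNO2.
DoU = (2C + 2 + N − H − X)/2 = (2·19 + 2 + 1 − 18 − 1)/2 = 22/2 = 11.
(Structurally: 3 ring(s) + 8 π bond(s) = 11.)

11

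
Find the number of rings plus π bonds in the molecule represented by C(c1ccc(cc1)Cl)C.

Molecular formula from the SMILES: C8H9Cl.
DoU = (2C + 2 + N − H − X)/2 = (2·8 + 2 + 0 − 9 − 1)/2 = 8/2 = 4.
(Structurally: 1 ring(s) + 3 π bond(s) = 4.)

4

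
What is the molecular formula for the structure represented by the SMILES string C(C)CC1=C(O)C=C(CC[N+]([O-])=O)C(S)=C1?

C11H15NO3S

Heavy atoms from the SMILES: 11 C, 1 N, 3 O, 1 S.
Implicit hydrogens by atom environment:
  4 × C: 2 H each → 8
  4 × C (aromatic): no H
  2 × C (aromatic): 1 H each → 2
  1 × C: 3 H
  1 × N (charge +1): no H
  1 × O: 1 H
  1 × O: no H
  1 × O (charge -1): no H
  1 × S: 1 H
  Total hydrogens = 15.
Molecular formula: C11H15NO3S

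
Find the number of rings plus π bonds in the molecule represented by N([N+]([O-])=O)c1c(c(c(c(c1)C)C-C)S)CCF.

Molecular formula from the SMILES: C11H15FN2O2S.
DoU = (2C + 2 + N − H − X)/2 = (2·11 + 2 + 2 − 15 − 1)/2 = 10/2 = 5.
(Structurally: 1 ring(s) + 4 π bond(s) = 5.)

5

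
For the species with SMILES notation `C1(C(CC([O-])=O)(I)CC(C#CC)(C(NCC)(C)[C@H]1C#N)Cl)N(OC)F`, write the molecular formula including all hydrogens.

C16H21ClFIN3O3-

Heavy atoms from the SMILES: 16 C, 1 Cl, 1 F, 1 I, 3 N, 3 O.
Implicit hydrogens by atom environment:
  7 × C: no H
  4 × C: 3 H each → 12
  3 × C: 2 H each → 6
  2 × C: 1 H each → 2
  2 × N: no H
  2 × O: no H
  1 × Cl: no H
  1 × F: no H
  1 × I: no H
  1 × N: 1 H
  1 × O (charge -1): no H
  Total hydrogens = 21.
Net charge -1.
Molecular formula: C16H21ClFIN3O3-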